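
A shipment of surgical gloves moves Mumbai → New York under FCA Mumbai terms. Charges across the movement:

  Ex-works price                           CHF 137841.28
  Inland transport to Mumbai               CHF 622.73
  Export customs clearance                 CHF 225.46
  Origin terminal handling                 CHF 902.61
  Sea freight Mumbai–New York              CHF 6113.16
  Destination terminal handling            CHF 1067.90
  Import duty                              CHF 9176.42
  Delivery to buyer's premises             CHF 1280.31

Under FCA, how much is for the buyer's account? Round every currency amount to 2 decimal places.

Buyer's account: CHF 18540.40

FCA: the seller delivers export-cleared goods to the carrier; the buyer bears costs from that point.
Seller's account: goods 137841.28 + inland to port 622.73 + export clearance 225.46 = 138689.47
Buyer's account: origin terminal 902.61 + freight 6113.16 + destination terminal 1067.90 + duty 9176.42 + delivery 1280.31 = 18540.40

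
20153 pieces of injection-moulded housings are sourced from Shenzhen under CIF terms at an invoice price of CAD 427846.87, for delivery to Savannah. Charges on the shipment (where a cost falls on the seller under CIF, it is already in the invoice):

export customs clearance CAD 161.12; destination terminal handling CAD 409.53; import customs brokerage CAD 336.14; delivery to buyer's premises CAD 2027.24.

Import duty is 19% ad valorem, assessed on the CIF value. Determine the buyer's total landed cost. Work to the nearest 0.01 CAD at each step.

Total landed cost: CAD 511910.69

CIF: the seller pays costs through ocean freight and marine insurance to the destination port.
Already in the invoice (seller's account under CIF): export clearance — exclude.
The CIF price already equals the CIF value: 427846.87
Import duty = 427846.87 × 19% = 81290.91
Buyer bears: destination terminal 409.53 + brokerage 336.14 + delivery 2027.24 + duty 81290.91 = 84063.82
Landed cost = invoice 427846.87 + 84063.82 = 511910.69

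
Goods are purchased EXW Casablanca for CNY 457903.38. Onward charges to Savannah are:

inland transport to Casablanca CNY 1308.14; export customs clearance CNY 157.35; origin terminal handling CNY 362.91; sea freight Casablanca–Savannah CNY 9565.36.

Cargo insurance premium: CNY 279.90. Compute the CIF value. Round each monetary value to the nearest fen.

CIF value: CNY 469577.04

CIF = EXW price + pre-shipment costs + freight + insurance
CIF = 457903.38 + 1308.14 + 157.35 + 362.91 + 9565.36 + 279.90 = 469577.04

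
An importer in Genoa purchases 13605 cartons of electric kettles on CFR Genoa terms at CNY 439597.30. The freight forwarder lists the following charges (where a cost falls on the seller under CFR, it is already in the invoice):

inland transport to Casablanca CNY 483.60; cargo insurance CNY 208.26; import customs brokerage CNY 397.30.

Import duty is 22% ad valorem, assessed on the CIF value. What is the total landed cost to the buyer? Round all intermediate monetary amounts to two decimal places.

Total landed cost: CNY 536960.08

CFR: the seller pays costs through ocean freight to the destination port, but not insurance.
Already in the invoice (seller's account under CFR): inland to port — exclude.
CIF value = CFR price + insurance = 439597.30 + 208.26 = 439805.56
Import duty = 439805.56 × 22% = 96757.22
Buyer bears: insurance 208.26 + brokerage 397.30 + duty 96757.22 = 97362.78
Landed cost = invoice 439597.30 + 97362.78 = 536960.08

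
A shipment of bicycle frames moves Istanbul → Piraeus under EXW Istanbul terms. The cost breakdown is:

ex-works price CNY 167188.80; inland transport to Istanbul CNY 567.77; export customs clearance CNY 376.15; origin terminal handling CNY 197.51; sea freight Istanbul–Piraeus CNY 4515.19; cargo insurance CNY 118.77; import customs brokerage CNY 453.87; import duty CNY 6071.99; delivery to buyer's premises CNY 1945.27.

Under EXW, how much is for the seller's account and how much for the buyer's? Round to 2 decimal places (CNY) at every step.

Seller: CNY 167188.80; buyer: CNY 14246.52

EXW: the seller makes goods available at their premises; the buyer bears all onward costs.
Seller's account: goods 167188.80 = 167188.80
Buyer's account: inland to port 567.77 + export clearance 376.15 + origin terminal 197.51 + freight 4515.19 + insurance 118.77 + brokerage 453.87 + duty 6071.99 + delivery 1945.27 = 14246.52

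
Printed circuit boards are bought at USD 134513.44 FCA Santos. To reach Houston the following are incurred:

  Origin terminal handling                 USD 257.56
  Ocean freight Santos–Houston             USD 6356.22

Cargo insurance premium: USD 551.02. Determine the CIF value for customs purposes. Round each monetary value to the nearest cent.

CIF value: USD 141678.24

CIF = FCA price + pre-shipment costs + freight + insurance
CIF = 134513.44 + 257.56 + 6356.22 + 551.02 = 141678.24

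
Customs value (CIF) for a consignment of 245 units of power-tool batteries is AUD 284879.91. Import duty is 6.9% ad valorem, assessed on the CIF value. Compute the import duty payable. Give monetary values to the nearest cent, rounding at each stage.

Import duty = 284879.91 × 6.9% = 19656.71

Import duty: AUD 19656.71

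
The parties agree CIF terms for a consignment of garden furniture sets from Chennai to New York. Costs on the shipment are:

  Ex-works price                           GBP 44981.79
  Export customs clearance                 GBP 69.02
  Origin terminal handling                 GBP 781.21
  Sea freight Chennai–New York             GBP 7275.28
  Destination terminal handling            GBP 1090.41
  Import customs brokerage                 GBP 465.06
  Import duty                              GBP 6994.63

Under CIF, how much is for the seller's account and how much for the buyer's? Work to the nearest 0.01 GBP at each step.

CIF: the seller pays costs through ocean freight and marine insurance to the destination port.
Seller's account: goods 44981.79 + export clearance 69.02 + origin terminal 781.21 + freight 7275.28 = 53107.30
Buyer's account: destination terminal 1090.41 + brokerage 465.06 + duty 6994.63 = 8550.10

Seller: GBP 53107.30; buyer: GBP 8550.10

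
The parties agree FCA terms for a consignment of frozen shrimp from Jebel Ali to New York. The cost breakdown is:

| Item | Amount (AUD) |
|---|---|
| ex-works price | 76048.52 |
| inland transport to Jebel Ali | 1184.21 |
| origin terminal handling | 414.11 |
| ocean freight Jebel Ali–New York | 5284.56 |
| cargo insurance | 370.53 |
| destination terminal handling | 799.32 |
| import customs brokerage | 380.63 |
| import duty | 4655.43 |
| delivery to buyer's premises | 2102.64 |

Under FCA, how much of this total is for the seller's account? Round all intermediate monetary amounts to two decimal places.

Seller's account: AUD 77232.73

FCA: the seller delivers export-cleared goods to the carrier; the buyer bears costs from that point.
Seller's account: goods 76048.52 + inland to port 1184.21 = 77232.73
Buyer's account: origin terminal 414.11 + freight 5284.56 + insurance 370.53 + destination terminal 799.32 + brokerage 380.63 + duty 4655.43 + delivery 2102.64 = 14007.22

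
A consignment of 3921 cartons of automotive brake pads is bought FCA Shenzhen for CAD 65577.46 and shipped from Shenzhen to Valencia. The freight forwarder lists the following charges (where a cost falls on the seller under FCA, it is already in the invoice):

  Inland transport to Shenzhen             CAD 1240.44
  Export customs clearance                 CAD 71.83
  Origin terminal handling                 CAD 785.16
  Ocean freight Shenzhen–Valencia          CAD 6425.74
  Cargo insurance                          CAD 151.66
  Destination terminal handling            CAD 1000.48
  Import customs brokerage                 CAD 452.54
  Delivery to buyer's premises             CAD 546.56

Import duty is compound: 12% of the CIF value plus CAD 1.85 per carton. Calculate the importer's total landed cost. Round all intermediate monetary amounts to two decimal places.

FCA: the seller delivers export-cleared goods to the carrier; the buyer bears costs from that point.
Already in the invoice (seller's account under FCA): inland to port, export clearance — exclude.
CIF value = FCA price + origin terminal + freight + insurance = 65577.46 + 785.16 + 6425.74 + 151.66 = 72940.02
Ad valorem component: 72940.02 × 12% = 8752.80
Specific component: 3921 × 1.85 = 7253.85
Import duty = 8752.80 + 7253.85 = 16006.65
Buyer bears: origin terminal 785.16 + freight 6425.74 + insurance 151.66 + destination terminal 1000.48 + brokerage 452.54 + delivery 546.56 + duty 16006.65 = 25368.79
Landed cost = invoice 65577.46 + 25368.79 = 90946.25

Total landed cost: CAD 90946.25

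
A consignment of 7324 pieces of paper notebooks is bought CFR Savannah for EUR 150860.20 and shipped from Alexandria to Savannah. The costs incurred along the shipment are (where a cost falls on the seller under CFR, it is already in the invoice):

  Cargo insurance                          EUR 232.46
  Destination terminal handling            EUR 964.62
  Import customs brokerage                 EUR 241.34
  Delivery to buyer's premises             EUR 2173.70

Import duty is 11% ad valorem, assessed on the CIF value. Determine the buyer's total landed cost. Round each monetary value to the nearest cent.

CFR: the seller pays costs through ocean freight to the destination port, but not insurance.
CIF value = CFR price + insurance = 150860.20 + 232.46 = 151092.66
Import duty = 151092.66 × 11% = 16620.19
Buyer bears: insurance 232.46 + destination terminal 964.62 + brokerage 241.34 + delivery 2173.70 + duty 16620.19 = 20232.31
Landed cost = invoice 150860.20 + 20232.31 = 171092.51

Total landed cost: EUR 171092.51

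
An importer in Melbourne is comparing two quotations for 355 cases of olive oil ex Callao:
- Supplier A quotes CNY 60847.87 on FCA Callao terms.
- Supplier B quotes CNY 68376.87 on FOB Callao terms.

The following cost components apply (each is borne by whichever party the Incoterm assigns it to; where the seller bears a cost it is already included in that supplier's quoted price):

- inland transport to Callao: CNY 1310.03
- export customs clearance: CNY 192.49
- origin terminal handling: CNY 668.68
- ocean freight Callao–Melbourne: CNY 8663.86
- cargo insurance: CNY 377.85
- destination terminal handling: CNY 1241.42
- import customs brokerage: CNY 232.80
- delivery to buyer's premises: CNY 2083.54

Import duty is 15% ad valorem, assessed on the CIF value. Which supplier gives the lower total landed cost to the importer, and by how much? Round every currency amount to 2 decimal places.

Supplier A is cheaper by CNY 7889.37

Supplier A (FCA):
CIF value = FCA price + origin terminal + freight + insurance = 60847.87 + 668.68 + 8663.86 + 377.85 = 70558.26
Import duty = 70558.26 × 15% = 10583.74
Buyer bears (A): 668.68 + 8663.86 + 377.85 + 1241.42 + 232.80 + 2083.54 = 13268.15
Landed cost (A) = invoice 60847.87 + 13268.15 + duty 10583.74 = 84699.76
Supplier B (FOB):
CIF value = FOB price + freight + insurance = 68376.87 + 8663.86 + 377.85 = 77418.58
Import duty = 77418.58 × 15% = 11612.79
Buyer bears (B): 8663.86 + 377.85 + 1241.42 + 232.80 + 2083.54 = 12599.47
Landed cost (B) = invoice 68376.87 + 12599.47 + duty 11612.79 = 92589.13
Difference = |84699.76 − 92589.13| = 7889.37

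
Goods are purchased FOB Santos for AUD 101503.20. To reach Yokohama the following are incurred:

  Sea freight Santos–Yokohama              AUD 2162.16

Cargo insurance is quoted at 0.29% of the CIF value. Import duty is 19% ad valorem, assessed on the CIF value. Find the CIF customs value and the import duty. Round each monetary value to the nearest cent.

CIF value: AUD 103966.86; import duty: AUD 19753.70

Let C be the CIF value. C = FOB price + freight + 0.29% × C
C − 0.29% × C = 101503.20 + 2162.16
0.9971 × C = 103665.36
C = 103665.36 / 0.9971 = 103966.86
Insurance premium = 0.29% × 103966.86 = 301.50
Import duty = 103966.86 × 19% = 19753.70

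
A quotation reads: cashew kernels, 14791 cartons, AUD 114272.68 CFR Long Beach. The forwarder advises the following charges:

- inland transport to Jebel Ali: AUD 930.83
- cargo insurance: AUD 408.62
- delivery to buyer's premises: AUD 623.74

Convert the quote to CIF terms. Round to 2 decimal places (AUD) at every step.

CIF price: AUD 114681.30

Not relevant to the conversion: inland to port — on the seller under both CFR and CIF; already in the CFR price and stays in the CIF price. delivery — on the buyer under both terms; not part of either seller's price.
From CFR to CIF, the seller additionally bears: insurance.
CIF price = 114272.68 + 408.62 = 114681.30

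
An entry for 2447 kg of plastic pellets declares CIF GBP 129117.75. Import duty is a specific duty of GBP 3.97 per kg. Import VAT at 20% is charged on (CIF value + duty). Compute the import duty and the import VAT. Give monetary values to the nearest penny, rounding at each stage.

Import duty: GBP 9714.59; import VAT: GBP 27766.47

Import duty = 2447 × 3.97 = 9714.59
VAT base = CIF + duty = 129117.75 + 9714.59 = 138832.34
Import VAT = 138832.34 × 20% = 27766.47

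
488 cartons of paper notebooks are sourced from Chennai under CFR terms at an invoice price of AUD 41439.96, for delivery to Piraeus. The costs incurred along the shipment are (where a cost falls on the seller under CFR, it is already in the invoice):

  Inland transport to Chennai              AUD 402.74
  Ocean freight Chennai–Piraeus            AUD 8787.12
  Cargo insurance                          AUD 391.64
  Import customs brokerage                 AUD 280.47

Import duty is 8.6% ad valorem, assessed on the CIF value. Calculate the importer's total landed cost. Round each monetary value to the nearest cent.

CFR: the seller pays costs through ocean freight to the destination port, but not insurance.
Already in the invoice (seller's account under CFR): inland to port, freight — exclude.
CIF value = CFR price + insurance = 41439.96 + 391.64 = 41831.60
Import duty = 41831.60 × 8.6% = 3597.52
Buyer bears: insurance 391.64 + brokerage 280.47 + duty 3597.52 = 4269.63
Landed cost = invoice 41439.96 + 4269.63 = 45709.59

Total landed cost: AUD 45709.59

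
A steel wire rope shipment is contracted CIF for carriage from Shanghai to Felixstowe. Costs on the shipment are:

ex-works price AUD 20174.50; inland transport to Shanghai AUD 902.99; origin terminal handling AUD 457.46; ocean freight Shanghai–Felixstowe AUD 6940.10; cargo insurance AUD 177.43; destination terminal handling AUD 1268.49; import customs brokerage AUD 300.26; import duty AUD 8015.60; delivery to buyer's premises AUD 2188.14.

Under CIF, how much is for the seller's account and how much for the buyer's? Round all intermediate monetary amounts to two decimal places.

Seller: AUD 28652.48; buyer: AUD 11772.49

CIF: the seller pays costs through ocean freight and marine insurance to the destination port.
Seller's account: goods 20174.50 + inland to port 902.99 + origin terminal 457.46 + freight 6940.10 + insurance 177.43 = 28652.48
Buyer's account: destination terminal 1268.49 + brokerage 300.26 + duty 8015.60 + delivery 2188.14 = 11772.49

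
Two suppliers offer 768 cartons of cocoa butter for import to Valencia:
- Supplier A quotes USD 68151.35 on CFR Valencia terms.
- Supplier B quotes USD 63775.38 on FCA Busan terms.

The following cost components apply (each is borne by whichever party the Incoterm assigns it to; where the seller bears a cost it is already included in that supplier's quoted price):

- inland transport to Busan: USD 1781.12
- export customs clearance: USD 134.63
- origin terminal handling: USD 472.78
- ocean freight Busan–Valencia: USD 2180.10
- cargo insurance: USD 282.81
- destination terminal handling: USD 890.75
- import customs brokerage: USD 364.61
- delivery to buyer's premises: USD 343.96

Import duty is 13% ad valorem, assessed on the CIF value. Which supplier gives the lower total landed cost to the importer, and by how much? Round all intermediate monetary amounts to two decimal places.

Supplier B is cheaper by USD 1947.09

Supplier A (CFR):
CIF value = CFR price + insurance = 68151.35 + 282.81 = 68434.16
Import duty = 68434.16 × 13% = 8896.44
Buyer bears (A): 282.81 + 890.75 + 364.61 + 343.96 = 1882.13
Landed cost (A) = invoice 68151.35 + 1882.13 + duty 8896.44 = 78929.92
Supplier B (FCA):
CIF value = FCA price + origin terminal + freight + insurance = 63775.38 + 472.78 + 2180.10 + 282.81 = 66711.07
Import duty = 66711.07 × 13% = 8672.44
Buyer bears (B): 472.78 + 2180.10 + 282.81 + 890.75 + 364.61 + 343.96 = 4535.01
Landed cost (B) = invoice 63775.38 + 4535.01 + duty 8672.44 = 76982.83
Difference = |78929.92 − 76982.83| = 1947.09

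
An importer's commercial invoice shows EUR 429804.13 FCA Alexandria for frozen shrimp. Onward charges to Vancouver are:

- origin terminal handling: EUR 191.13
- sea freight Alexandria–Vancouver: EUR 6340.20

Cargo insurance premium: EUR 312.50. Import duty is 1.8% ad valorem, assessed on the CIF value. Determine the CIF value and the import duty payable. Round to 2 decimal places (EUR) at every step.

CIF = FCA price + pre-shipment costs + freight + insurance
CIF = 429804.13 + 191.13 + 6340.20 + 312.50 = 436647.96
Import duty = 436647.96 × 1.8% = 7859.66

CIF value: EUR 436647.96; import duty: EUR 7859.66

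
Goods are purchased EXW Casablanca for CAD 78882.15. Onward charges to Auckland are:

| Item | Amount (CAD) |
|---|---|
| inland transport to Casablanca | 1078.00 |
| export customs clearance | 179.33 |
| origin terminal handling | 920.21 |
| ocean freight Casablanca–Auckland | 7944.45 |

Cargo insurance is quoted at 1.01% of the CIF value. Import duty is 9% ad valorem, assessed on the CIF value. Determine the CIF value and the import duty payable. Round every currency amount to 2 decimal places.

Let C be the CIF value. C = EXW price + pre-shipment costs + freight + 1.01% × C
C − 1.01% × C = 78882.15 + 1078.00 + 179.33 + 920.21 + 7944.45
0.9899 × C = 89004.14
C = 89004.14 / 0.9899 = 89912.25
Insurance premium = 1.01% × 89912.25 = 908.11
Import duty = 89912.25 × 9% = 8092.10

CIF value: CAD 89912.25; import duty: CAD 8092.10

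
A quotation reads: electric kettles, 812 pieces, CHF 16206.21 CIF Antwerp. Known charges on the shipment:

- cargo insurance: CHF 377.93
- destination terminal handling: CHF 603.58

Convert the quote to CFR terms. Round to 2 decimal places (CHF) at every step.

CFR price: CHF 15828.28

Not relevant to the conversion: destination terminal — on the buyer under both terms; not part of either seller's price.
From CIF to CFR, the seller no longer bears: insurance.
CFR price = 16206.21 − 377.93 = 15828.28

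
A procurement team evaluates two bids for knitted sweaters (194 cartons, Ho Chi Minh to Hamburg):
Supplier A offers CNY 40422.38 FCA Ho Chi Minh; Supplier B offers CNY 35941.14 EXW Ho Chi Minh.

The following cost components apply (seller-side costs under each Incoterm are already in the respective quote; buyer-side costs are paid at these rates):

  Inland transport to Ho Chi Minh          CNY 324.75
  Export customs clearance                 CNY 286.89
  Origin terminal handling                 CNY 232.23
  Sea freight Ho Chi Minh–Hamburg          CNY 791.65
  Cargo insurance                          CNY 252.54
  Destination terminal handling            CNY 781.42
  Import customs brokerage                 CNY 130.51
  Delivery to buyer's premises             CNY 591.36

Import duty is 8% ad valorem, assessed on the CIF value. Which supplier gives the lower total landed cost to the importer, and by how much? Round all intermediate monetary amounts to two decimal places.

Supplier A (FCA):
CIF value = FCA price + origin terminal + freight + insurance = 40422.38 + 232.23 + 791.65 + 252.54 = 41698.80
Import duty = 41698.80 × 8% = 3335.90
Buyer bears (A): 232.23 + 791.65 + 252.54 + 781.42 + 130.51 + 591.36 = 2779.71
Landed cost (A) = invoice 40422.38 + 2779.71 + duty 3335.90 = 46537.99
Supplier B (EXW):
CIF value = EXW price + inland to port + export clearance + origin terminal + freight + insurance = 35941.14 + 324.75 + 286.89 + 232.23 + 791.65 + 252.54 = 37829.20
Import duty = 37829.20 × 8% = 3026.34
Buyer bears (B): 324.75 + 286.89 + 232.23 + 791.65 + 252.54 + 781.42 + 130.51 + 591.36 = 3391.35
Landed cost (B) = invoice 35941.14 + 3391.35 + duty 3026.34 = 42358.83
Difference = |46537.99 − 42358.83| = 4179.16

Supplier B is cheaper by CNY 4179.16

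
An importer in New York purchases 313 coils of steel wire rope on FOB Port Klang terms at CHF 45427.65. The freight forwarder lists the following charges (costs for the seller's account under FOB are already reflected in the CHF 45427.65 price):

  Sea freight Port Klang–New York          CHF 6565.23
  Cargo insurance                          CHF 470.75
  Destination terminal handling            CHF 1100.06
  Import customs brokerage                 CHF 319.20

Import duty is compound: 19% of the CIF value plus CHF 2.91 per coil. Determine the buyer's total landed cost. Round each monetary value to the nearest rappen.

FOB: the seller bears costs until goods are on board at the origin port; the buyer bears freight, insurance and all costs thereafter.
CIF value = FOB price + freight + insurance = 45427.65 + 6565.23 + 470.75 = 52463.63
Ad valorem component: 52463.63 × 19% = 9968.09
Specific component: 313 × 2.91 = 910.83
Import duty = 9968.09 + 910.83 = 10878.92
Buyer bears: freight 6565.23 + insurance 470.75 + destination terminal 1100.06 + brokerage 319.20 + duty 10878.92 = 19334.16
Landed cost = invoice 45427.65 + 19334.16 = 64761.81

Total landed cost: CHF 64761.81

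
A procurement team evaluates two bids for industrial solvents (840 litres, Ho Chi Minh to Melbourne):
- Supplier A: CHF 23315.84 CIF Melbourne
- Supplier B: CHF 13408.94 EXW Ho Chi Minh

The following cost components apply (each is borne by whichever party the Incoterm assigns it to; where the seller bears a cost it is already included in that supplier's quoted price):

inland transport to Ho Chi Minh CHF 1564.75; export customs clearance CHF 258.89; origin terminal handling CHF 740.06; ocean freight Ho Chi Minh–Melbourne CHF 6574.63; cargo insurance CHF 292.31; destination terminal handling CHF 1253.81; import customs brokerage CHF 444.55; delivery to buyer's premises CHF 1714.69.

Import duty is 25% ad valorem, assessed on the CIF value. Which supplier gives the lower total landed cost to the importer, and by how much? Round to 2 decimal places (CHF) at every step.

Supplier A (CIF):
The CIF price already equals the CIF value: 23315.84
Import duty = 23315.84 × 25% = 5828.96
Buyer bears (A): 1253.81 + 444.55 + 1714.69 = 3413.05
Landed cost (A) = invoice 23315.84 + 3413.05 + duty 5828.96 = 32557.85
Supplier B (EXW):
CIF value = EXW price + inland to port + export clearance + origin terminal + freight + insurance = 13408.94 + 1564.75 + 258.89 + 740.06 + 6574.63 + 292.31 = 22839.58
Import duty = 22839.58 × 25% = 5709.90
Buyer bears (B): 1564.75 + 258.89 + 740.06 + 6574.63 + 292.31 + 1253.81 + 444.55 + 1714.69 = 12843.69
Landed cost (B) = invoice 13408.94 + 12843.69 + duty 5709.90 = 31962.53
Difference = |32557.85 − 31962.53| = 595.32

Supplier B is cheaper by CHF 595.32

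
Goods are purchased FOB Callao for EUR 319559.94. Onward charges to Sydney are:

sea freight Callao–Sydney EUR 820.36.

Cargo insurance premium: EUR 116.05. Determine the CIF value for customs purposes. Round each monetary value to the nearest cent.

CIF = FOB price + freight + insurance
CIF = 319559.94 + 820.36 + 116.05 = 320496.35

CIF value: EUR 320496.35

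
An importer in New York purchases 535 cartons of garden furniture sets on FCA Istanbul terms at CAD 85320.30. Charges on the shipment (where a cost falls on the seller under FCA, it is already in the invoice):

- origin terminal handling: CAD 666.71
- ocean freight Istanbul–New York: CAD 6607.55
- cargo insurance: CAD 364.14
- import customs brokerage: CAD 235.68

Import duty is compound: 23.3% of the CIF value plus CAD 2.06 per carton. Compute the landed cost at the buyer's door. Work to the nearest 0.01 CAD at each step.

Total landed cost: CAD 115955.86

FCA: the seller delivers export-cleared goods to the carrier; the buyer bears costs from that point.
CIF value = FCA price + origin terminal + freight + insurance = 85320.30 + 666.71 + 6607.55 + 364.14 = 92958.70
Ad valorem component: 92958.70 × 23.3% = 21659.38
Specific component: 535 × 2.06 = 1102.10
Import duty = 21659.38 + 1102.10 = 22761.48
Buyer bears: origin terminal 666.71 + freight 6607.55 + insurance 364.14 + brokerage 235.68 + duty 22761.48 = 30635.56
Landed cost = invoice 85320.30 + 30635.56 = 115955.86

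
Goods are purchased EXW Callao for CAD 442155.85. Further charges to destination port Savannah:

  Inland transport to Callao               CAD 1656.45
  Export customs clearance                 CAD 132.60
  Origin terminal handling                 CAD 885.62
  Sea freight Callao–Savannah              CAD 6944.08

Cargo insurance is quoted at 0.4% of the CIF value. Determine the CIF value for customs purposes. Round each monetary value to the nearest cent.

CIF value: CAD 453588.96

Let C be the CIF value. C = EXW price + pre-shipment costs + freight + 0.4% × C
C − 0.4% × C = 442155.85 + 1656.45 + 132.60 + 885.62 + 6944.08
0.996 × C = 451774.60
C = 451774.60 / 0.996 = 453588.96
Insurance premium = 0.4% × 453588.96 = 1814.36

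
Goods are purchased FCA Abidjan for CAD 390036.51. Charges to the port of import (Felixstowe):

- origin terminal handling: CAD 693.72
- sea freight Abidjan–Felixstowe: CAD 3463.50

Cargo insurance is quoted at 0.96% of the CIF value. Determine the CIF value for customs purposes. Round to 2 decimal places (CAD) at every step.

CIF value: CAD 398014.67

Let C be the CIF value. C = FCA price + pre-shipment costs + freight + 0.96% × C
C − 0.96% × C = 390036.51 + 693.72 + 3463.50
0.9904 × C = 394193.73
C = 394193.73 / 0.9904 = 398014.67
Insurance premium = 0.96% × 398014.67 = 3820.94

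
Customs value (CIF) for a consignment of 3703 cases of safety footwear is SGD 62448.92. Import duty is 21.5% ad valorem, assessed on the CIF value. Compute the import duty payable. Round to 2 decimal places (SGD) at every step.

Import duty: SGD 13426.52

Import duty = 62448.92 × 21.5% = 13426.52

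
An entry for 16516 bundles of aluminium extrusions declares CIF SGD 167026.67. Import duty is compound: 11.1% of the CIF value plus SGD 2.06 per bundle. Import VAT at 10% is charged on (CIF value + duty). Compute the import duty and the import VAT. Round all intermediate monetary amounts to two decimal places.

Ad valorem component: 167026.67 × 11.1% = 18539.96
Specific component: 16516 × 2.06 = 34022.96
Import duty = 18539.96 + 34022.96 = 52562.92
VAT base = CIF + duty = 167026.67 + 52562.92 = 219589.59
Import VAT = 219589.59 × 10% = 21958.96

Import duty: SGD 52562.92; import VAT: SGD 21958.96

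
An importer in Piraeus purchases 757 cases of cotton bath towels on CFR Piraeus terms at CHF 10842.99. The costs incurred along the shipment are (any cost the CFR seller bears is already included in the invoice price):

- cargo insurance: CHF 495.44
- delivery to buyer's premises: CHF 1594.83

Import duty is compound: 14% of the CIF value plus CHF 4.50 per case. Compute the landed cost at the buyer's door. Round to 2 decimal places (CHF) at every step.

CFR: the seller pays costs through ocean freight to the destination port, but not insurance.
CIF value = CFR price + insurance = 10842.99 + 495.44 = 11338.43
Ad valorem component: 11338.43 × 14% = 1587.38
Specific component: 757 × 4.50 = 3406.50
Import duty = 1587.38 + 3406.50 = 4993.88
Buyer bears: insurance 495.44 + delivery 1594.83 + duty 4993.88 = 7084.15
Landed cost = invoice 10842.99 + 7084.15 = 17927.14

Total landed cost: CHF 17927.14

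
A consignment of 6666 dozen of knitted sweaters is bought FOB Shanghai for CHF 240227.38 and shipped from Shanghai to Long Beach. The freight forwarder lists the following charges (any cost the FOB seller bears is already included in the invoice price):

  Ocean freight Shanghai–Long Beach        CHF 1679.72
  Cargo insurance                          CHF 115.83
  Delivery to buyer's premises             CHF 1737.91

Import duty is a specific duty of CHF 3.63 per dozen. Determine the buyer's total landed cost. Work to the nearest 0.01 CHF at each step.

FOB: the seller bears costs until goods are on board at the origin port; the buyer bears freight, insurance and all costs thereafter.
CIF value = FOB price + freight + insurance = 240227.38 + 1679.72 + 115.83 = 242022.93
Import duty = 6666 × 3.63 = 24197.58
Buyer bears: freight 1679.72 + insurance 115.83 + delivery 1737.91 + duty 24197.58 = 27731.04
Landed cost = invoice 240227.38 + 27731.04 = 267958.42

Total landed cost: CHF 267958.42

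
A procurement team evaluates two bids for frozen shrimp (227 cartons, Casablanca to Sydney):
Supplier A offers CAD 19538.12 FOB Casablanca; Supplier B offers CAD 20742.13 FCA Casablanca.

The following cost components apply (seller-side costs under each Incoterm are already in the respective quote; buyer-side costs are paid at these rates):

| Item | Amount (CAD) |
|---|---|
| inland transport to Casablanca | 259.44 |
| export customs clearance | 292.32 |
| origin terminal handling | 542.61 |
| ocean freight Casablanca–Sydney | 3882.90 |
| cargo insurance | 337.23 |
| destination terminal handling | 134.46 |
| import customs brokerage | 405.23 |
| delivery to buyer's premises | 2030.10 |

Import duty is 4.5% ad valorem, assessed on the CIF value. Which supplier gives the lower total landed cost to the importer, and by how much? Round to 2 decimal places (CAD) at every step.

Supplier A is cheaper by CAD 1825.22

Supplier A (FOB):
CIF value = FOB price + freight + insurance = 19538.12 + 3882.90 + 337.23 = 23758.25
Import duty = 23758.25 × 4.5% = 1069.12
Buyer bears (A): 3882.90 + 337.23 + 134.46 + 405.23 + 2030.10 = 6789.92
Landed cost (A) = invoice 19538.12 + 6789.92 + duty 1069.12 = 27397.16
Supplier B (FCA):
CIF value = FCA price + origin terminal + freight + insurance = 20742.13 + 542.61 + 3882.90 + 337.23 = 25504.87
Import duty = 25504.87 × 4.5% = 1147.72
Buyer bears (B): 542.61 + 3882.90 + 337.23 + 134.46 + 405.23 + 2030.10 = 7332.53
Landed cost (B) = invoice 20742.13 + 7332.53 + duty 1147.72 = 29222.38
Difference = |27397.16 − 29222.38| = 1825.22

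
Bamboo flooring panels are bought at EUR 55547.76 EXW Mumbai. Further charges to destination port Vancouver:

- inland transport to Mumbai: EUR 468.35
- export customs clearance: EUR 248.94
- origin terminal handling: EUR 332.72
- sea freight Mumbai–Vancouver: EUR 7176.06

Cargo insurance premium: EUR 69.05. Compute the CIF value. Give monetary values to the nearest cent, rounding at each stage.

CIF = EXW price + pre-shipment costs + freight + insurance
CIF = 55547.76 + 468.35 + 248.94 + 332.72 + 7176.06 + 69.05 = 63842.88

CIF value: EUR 63842.88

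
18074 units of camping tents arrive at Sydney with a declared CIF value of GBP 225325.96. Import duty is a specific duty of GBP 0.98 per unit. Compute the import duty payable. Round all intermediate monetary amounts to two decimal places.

Import duty: GBP 17712.52

Import duty = 18074 × 0.98 = 17712.52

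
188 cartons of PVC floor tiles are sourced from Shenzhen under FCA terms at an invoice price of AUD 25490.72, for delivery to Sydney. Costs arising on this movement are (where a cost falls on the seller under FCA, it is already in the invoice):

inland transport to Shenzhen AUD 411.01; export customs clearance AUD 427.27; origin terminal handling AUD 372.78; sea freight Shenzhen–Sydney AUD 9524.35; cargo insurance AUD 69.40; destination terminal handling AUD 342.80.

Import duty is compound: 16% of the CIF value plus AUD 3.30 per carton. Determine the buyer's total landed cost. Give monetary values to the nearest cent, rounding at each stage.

FCA: the seller delivers export-cleared goods to the carrier; the buyer bears costs from that point.
Already in the invoice (seller's account under FCA): inland to port, export clearance — exclude.
CIF value = FCA price + origin terminal + freight + insurance = 25490.72 + 372.78 + 9524.35 + 69.40 = 35457.25
Ad valorem component: 35457.25 × 16% = 5673.16
Specific component: 188 × 3.30 = 620.40
Import duty = 5673.16 + 620.40 = 6293.56
Buyer bears: origin terminal 372.78 + freight 9524.35 + insurance 69.40 + destination terminal 342.80 + duty 6293.56 = 16602.89
Landed cost = invoice 25490.72 + 16602.89 = 42093.61

Total landed cost: AUD 42093.61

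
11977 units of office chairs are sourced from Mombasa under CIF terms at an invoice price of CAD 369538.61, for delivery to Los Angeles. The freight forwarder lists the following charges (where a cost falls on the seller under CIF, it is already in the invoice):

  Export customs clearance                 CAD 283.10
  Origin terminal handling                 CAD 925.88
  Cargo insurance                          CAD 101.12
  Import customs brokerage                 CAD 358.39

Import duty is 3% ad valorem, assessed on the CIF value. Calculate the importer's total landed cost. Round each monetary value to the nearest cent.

Total landed cost: CAD 380983.16

CIF: the seller pays costs through ocean freight and marine insurance to the destination port.
Already in the invoice (seller's account under CIF): export clearance, origin terminal, insurance — exclude.
The CIF price already equals the CIF value: 369538.61
Import duty = 369538.61 × 3% = 11086.16
Buyer bears: brokerage 358.39 + duty 11086.16 = 11444.55
Landed cost = invoice 369538.61 + 11444.55 = 380983.16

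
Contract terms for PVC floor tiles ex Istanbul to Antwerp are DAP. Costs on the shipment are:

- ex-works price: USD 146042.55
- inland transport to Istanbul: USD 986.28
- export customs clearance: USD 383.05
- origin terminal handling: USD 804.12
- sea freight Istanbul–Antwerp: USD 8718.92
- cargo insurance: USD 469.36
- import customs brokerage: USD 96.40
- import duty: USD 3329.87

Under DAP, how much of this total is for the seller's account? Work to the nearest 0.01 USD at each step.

DAP: the seller bears all costs to the named destination except import duty and clearance.
Seller's account: goods 146042.55 + inland to port 986.28 + export clearance 383.05 + origin terminal 804.12 + freight 8718.92 + insurance 469.36 = 157404.28
Buyer's account: brokerage 96.40 + duty 3329.87 = 3426.27

Seller's account: USD 157404.28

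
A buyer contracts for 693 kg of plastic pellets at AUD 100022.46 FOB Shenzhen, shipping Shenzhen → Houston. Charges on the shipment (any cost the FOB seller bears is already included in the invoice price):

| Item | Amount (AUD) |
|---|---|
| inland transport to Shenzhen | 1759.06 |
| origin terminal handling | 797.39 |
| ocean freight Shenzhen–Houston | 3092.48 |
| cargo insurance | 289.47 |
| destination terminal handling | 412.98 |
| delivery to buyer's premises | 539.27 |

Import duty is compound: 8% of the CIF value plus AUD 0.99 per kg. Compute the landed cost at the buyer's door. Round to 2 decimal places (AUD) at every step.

FOB: the seller bears costs until goods are on board at the origin port; the buyer bears freight, insurance and all costs thereafter.
Already in the invoice (seller's account under FOB): inland to port, origin terminal — exclude.
CIF value = FOB price + freight + insurance = 100022.46 + 3092.48 + 289.47 = 103404.41
Ad valorem component: 103404.41 × 8% = 8272.35
Specific component: 693 × 0.99 = 686.07
Import duty = 8272.35 + 686.07 = 8958.42
Buyer bears: freight 3092.48 + insurance 289.47 + destination terminal 412.98 + delivery 539.27 + duty 8958.42 = 13292.62
Landed cost = invoice 100022.46 + 13292.62 = 113315.08

Total landed cost: AUD 113315.08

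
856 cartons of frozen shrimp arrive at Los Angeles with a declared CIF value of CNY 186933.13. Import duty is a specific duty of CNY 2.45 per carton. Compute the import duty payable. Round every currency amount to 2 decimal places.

Import duty: CNY 2097.20

Import duty = 856 × 2.45 = 2097.20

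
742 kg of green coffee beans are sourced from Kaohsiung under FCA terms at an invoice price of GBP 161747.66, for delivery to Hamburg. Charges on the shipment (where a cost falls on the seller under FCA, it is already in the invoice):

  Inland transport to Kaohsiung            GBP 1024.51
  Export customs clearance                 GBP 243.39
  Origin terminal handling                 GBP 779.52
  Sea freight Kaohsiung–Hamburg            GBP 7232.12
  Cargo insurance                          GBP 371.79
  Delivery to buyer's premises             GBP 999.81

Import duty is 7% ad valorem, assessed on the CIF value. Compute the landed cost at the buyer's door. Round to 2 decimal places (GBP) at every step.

FCA: the seller delivers export-cleared goods to the carrier; the buyer bears costs from that point.
Already in the invoice (seller's account under FCA): inland to port, export clearance — exclude.
CIF value = FCA price + origin terminal + freight + insurance = 161747.66 + 779.52 + 7232.12 + 371.79 = 170131.09
Import duty = 170131.09 × 7% = 11909.18
Buyer bears: origin terminal 779.52 + freight 7232.12 + insurance 371.79 + delivery 999.81 + duty 11909.18 = 21292.42
Landed cost = invoice 161747.66 + 21292.42 = 183040.08

Total landed cost: GBP 183040.08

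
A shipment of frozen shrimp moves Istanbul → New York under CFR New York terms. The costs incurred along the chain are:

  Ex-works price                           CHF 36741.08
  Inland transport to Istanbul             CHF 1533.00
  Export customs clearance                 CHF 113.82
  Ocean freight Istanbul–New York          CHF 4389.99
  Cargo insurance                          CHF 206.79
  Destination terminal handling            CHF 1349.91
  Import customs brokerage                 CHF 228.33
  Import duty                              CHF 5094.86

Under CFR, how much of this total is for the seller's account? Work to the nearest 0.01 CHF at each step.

Seller's account: CHF 42777.89

CFR: the seller pays costs through ocean freight to the destination port, but not insurance.
Seller's account: goods 36741.08 + inland to port 1533.00 + export clearance 113.82 + freight 4389.99 = 42777.89
Buyer's account: insurance 206.79 + destination terminal 1349.91 + brokerage 228.33 + duty 5094.86 = 6879.89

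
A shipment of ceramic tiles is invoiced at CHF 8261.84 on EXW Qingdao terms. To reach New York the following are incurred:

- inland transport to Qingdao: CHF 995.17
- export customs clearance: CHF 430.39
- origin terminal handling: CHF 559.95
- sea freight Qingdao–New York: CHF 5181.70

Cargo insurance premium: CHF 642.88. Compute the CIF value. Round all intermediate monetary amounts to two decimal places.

CIF value: CHF 16071.93

CIF = EXW price + pre-shipment costs + freight + insurance
CIF = 8261.84 + 995.17 + 430.39 + 559.95 + 5181.70 + 642.88 = 16071.93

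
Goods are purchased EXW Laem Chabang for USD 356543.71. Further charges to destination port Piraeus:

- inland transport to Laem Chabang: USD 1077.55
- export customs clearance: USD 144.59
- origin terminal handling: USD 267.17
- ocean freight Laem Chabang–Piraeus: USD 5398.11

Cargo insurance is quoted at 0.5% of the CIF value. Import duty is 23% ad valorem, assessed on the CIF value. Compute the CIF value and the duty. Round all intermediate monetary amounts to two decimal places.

CIF value: USD 365257.42; import duty: USD 84009.21

Let C be the CIF value. C = EXW price + pre-shipment costs + freight + 0.5% × C
C − 0.5% × C = 356543.71 + 1077.55 + 144.59 + 267.17 + 5398.11
0.995 × C = 363431.13
C = 363431.13 / 0.995 = 365257.42
Insurance premium = 0.5% × 365257.42 = 1826.29
Import duty = 365257.42 × 23% = 84009.21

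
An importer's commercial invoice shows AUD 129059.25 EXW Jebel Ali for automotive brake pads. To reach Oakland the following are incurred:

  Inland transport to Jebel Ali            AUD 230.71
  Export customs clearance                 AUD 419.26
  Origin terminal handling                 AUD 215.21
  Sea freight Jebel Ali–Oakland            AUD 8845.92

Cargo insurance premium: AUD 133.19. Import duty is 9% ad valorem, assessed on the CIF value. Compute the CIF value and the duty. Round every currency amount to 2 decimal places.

CIF value: AUD 138903.54; import duty: AUD 12501.32

CIF = EXW price + pre-shipment costs + freight + insurance
CIF = 129059.25 + 230.71 + 419.26 + 215.21 + 8845.92 + 133.19 = 138903.54
Import duty = 138903.54 × 9% = 12501.32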